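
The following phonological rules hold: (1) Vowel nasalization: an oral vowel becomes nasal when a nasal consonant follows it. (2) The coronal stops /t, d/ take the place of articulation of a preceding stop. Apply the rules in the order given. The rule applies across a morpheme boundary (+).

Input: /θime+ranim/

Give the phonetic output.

[θĩme+rãnĩm]

Rule 1: /i/ before nasal /m/ → [ĩ]
Rule 1: /a/ before nasal /n/ → [ã]
Rule 1: /i/ before nasal /m/ → [ĩ]
After rule 1: θĩme+rãnĩm
Rule 2: no segment meets the rule's conditions; no change.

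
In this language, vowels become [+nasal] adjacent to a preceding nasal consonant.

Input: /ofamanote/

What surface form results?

[ofamãnõte]

/a/ after nasal /m/ → [ã]
/o/ after nasal /n/ → [õ]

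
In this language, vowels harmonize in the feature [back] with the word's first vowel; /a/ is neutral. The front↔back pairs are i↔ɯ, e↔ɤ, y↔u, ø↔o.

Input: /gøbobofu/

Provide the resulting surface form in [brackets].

[gøbøbøfy]

/o/ harmonizes with /ø/ ([-back]) → [ø]
/o/ harmonizes with /ø/ ([-back]) → [ø]
/u/ harmonizes with /ø/ ([-back]) → [y]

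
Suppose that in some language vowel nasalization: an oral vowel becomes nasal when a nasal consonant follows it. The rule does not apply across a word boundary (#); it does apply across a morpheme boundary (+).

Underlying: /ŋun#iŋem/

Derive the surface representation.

/u/ before nasal /n/ → [ũ]
/i/ before nasal /ŋ/ → [ĩ]
/e/ before nasal /m/ → [ẽ]

[ŋũn#ĩŋẽm]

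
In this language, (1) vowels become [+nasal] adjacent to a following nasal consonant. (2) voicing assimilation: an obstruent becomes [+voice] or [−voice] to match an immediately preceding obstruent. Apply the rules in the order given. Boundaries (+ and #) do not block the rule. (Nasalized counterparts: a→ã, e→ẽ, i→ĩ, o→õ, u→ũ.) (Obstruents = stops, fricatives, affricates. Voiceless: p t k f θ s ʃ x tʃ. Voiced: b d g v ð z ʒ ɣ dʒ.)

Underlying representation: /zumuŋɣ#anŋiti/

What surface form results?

[zũmũŋɣ#ãnŋiti]

Rule 1: /u/ before nasal /m/ → [ũ]
Rule 1: /u/ before nasal /ŋ/ → [ũ]
Rule 1: /a/ before nasal /n/ → [ã]
After rule 1: zũmũŋɣ#ãnŋiti
Rule 2: no segment meets the rule's conditions; no change.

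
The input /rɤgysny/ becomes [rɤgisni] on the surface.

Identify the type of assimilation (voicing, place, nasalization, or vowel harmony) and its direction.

vowel harmony, progressive

/y/→[i] /y/→[i].
Vowels agree with the first vowel, so the harmony is progressive.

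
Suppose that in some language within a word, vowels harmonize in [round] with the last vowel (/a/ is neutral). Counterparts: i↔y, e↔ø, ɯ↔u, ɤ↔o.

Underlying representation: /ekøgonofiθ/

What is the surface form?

[ekegɤnɤfiθ]

/ø/ harmonizes with /i/ ([-round]) → [e]
/o/ harmonizes with /i/ ([-round]) → [ɤ]
/o/ harmonizes with /i/ ([-round]) → [ɤ]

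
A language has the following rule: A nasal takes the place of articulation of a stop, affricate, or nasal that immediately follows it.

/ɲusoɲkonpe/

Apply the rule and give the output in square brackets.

[ɲusoŋkompe]

/ɲ/ before /k/ (velar) → [ŋ]
/n/ before /p/ (labial) → [m]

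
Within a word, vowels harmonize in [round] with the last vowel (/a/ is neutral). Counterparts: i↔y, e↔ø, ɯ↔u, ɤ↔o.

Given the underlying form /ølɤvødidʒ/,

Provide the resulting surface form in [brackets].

[elɤvedidʒ]

/ø/ harmonizes with /i/ ([-round]) → [e]
/ø/ harmonizes with /i/ ([-round]) → [e]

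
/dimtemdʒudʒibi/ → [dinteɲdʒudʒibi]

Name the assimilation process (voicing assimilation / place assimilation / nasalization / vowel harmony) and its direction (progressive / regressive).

/m/→[n] /m/→[ɲ].
Each target copies a feature from the following segment, so the direction is regressive.

place assimilation, regressive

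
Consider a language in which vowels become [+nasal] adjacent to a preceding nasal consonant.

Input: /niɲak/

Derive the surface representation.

[nĩɲãk]

/i/ after nasal /n/ → [ĩ]
/a/ after nasal /ɲ/ → [ã]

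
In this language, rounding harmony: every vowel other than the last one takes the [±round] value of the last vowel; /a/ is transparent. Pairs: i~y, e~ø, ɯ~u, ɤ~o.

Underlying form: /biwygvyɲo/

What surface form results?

[bywygvyɲo]

/i/ harmonizes with /o/ ([+round]) → [y]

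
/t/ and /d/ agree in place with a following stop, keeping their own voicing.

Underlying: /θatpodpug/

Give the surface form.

[θappobpug]

/t/ before /p/ (labial) → [p]
/d/ before /p/ (labial) → [b]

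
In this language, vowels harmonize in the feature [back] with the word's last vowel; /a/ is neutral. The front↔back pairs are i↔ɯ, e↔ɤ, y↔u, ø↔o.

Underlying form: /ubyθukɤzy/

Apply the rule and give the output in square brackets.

[ybyθykezy]

/u/ harmonizes with /y/ ([-back]) → [y]
/u/ harmonizes with /y/ ([-back]) → [y]
/ɤ/ harmonizes with /y/ ([-back]) → [e]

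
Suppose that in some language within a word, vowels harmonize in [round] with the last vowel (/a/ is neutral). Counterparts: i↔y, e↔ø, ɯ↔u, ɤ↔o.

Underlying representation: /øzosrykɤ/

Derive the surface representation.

[ezɤsrikɤ]

/ø/ harmonizes with /ɤ/ ([-round]) → [e]
/o/ harmonizes with /ɤ/ ([-round]) → [ɤ]
/y/ harmonizes with /ɤ/ ([-round]) → [i]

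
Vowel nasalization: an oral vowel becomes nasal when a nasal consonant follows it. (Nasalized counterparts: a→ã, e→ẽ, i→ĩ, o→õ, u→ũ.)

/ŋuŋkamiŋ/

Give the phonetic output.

[ŋũŋkãmĩŋ]

/u/ before nasal /ŋ/ → [ũ]
/a/ before nasal /m/ → [ã]
/i/ before nasal /ŋ/ → [ĩ]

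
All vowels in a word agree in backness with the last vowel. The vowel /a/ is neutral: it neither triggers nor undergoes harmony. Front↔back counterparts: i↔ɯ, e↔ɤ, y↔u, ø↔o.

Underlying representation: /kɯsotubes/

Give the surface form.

/ɯ/ harmonizes with /e/ ([-back]) → [i]
/o/ harmonizes with /e/ ([-back]) → [ø]
/u/ harmonizes with /e/ ([-back]) → [y]

[kisøtybes]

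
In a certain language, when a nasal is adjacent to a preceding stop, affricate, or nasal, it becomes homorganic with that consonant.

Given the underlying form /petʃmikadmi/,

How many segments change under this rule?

/m/ after /tʃ/ (palatal) → [ɲ]
/m/ after /d/ (alveolar) → [n]
2 segments change.

2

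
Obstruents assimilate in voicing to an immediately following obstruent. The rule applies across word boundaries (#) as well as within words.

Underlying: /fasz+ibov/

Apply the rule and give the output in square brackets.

[fazz+ibov]

/s/ before /z/ (voiced) → [z]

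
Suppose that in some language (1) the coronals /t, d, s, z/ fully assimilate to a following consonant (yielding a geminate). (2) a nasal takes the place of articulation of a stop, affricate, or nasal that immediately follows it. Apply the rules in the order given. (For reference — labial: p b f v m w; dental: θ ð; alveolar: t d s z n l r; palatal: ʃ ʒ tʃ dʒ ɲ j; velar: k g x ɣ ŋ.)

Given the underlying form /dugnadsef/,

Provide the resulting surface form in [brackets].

Rule 1: /d/ before /s/ → [s] (total assimilation)
After rule 1: dugnassef
Rule 2: no segment meets the rule's conditions; no change.

[dugnassef]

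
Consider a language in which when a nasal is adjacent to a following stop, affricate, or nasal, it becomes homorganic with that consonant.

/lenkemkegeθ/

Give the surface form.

/n/ before /k/ (velar) → [ŋ]
/m/ before /k/ (velar) → [ŋ]

[leŋkeŋkegeθ]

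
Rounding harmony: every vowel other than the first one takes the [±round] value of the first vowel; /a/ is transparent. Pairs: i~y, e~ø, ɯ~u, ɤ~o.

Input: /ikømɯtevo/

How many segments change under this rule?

2

/ø/ harmonizes with /i/ ([-round]) → [e]
/o/ harmonizes with /i/ ([-round]) → [ɤ]
2 segments change.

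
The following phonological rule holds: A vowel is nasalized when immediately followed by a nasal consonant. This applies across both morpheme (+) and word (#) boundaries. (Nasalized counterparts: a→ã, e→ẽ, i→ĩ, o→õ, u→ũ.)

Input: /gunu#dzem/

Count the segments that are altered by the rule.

/u/ before nasal /n/ → [ũ]
/e/ before nasal /m/ → [ẽ]
2 segments change.

2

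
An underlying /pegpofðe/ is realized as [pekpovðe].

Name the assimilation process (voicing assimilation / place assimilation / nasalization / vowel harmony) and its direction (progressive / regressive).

/g/→[k] /f/→[v].
Each target copies a feature from the following segment, so the direction is regressive.

voicing assimilation, regressive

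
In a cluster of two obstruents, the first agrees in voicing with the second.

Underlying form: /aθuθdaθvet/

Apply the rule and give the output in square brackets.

/θ/ before /d/ (voiced) → [ð]
/θ/ before /v/ (voiced) → [ð]

[aθuðdaðvet]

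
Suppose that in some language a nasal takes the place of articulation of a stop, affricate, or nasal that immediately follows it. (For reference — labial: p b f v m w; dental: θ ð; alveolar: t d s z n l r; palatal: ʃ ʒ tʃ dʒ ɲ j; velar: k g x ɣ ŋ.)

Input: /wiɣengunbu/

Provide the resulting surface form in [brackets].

[wiɣeŋgumbu]

/n/ before /g/ (velar) → [ŋ]
/n/ before /b/ (labial) → [m]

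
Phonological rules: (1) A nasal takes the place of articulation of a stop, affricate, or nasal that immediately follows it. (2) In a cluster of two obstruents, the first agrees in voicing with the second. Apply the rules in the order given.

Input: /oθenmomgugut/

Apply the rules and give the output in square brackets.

[oθemmoŋgugut]

Rule 1: /n/ before /m/ (labial) → [m]
Rule 1: /m/ before /g/ (velar) → [ŋ]
After rule 1: oθemmoŋgugut
Rule 2: no segment meets the rule's conditions; no change.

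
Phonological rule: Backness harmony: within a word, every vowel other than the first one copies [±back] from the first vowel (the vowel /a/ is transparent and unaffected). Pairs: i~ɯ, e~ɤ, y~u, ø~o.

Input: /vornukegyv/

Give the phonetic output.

/e/ harmonizes with /o/ ([+back]) → [ɤ]
/y/ harmonizes with /o/ ([+back]) → [u]

[vornukɤguv]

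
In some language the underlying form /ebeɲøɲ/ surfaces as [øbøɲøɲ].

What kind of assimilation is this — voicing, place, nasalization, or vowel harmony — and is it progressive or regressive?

/e/→[ø] /e/→[ø].
Vowels agree with the last vowel, so the harmony is regressive.

vowel harmony, regressive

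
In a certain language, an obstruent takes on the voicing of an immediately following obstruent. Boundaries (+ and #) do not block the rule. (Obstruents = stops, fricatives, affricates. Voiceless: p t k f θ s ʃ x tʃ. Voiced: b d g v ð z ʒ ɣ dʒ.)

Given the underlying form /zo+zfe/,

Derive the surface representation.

[zo+sfe]

/z/ before /f/ (voiceless) → [s]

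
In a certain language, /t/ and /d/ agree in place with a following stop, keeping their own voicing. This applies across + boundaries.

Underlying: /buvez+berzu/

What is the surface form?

no segment meets the rule's conditions; no change.

[buvez+berzu]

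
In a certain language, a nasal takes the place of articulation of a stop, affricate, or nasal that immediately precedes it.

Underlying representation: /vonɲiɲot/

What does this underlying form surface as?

/ɲ/ after /n/ (alveolar) → [n]

[vonniɲot]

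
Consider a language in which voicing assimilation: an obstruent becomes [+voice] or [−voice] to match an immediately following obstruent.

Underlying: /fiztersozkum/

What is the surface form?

/z/ before /t/ (voiceless) → [s]
/z/ before /k/ (voiceless) → [s]

[fistersoskum]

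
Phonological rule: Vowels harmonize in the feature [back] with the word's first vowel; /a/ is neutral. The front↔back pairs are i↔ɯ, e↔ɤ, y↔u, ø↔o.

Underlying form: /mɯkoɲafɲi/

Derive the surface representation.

[mɯkoɲafɲɯ]

/i/ harmonizes with /ɯ/ ([+back]) → [ɯ]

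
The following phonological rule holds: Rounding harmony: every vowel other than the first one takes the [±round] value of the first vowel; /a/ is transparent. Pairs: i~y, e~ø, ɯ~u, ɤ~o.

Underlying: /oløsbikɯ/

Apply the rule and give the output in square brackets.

/i/ harmonizes with /o/ ([+round]) → [y]
/ɯ/ harmonizes with /o/ ([+round]) → [u]

[oløsbyku]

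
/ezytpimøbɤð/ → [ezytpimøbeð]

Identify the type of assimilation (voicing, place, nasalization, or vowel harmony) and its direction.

vowel harmony, progressive

/ɤ/→[e].
Vowels agree with the first vowel, so the harmony is progressive.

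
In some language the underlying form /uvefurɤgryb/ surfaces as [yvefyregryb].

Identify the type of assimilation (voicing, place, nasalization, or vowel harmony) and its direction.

/u/→[y] /u/→[y] /ɤ/→[e].
Vowels agree with the last vowel, so the harmony is regressive.

vowel harmony, regressive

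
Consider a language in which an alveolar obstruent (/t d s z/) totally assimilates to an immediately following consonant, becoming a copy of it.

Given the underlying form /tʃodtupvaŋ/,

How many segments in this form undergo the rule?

/d/ before /t/ → [t] (total assimilation)
1 segment changes.

1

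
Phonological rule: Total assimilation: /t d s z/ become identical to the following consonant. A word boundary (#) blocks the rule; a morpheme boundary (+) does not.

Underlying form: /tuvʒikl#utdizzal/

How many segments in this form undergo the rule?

1

/t/ before /d/ → [d] (total assimilation)
1 segment changes.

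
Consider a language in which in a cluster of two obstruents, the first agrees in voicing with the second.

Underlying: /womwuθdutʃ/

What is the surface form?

/θ/ before /d/ (voiced) → [ð]

[womwuðdutʃ]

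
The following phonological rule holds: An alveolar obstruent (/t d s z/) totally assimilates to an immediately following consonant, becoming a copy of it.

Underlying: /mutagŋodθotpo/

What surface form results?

/d/ before /θ/ → [θ] (total assimilation)
/t/ before /p/ → [p] (total assimilation)

[mutagŋoθθoppo]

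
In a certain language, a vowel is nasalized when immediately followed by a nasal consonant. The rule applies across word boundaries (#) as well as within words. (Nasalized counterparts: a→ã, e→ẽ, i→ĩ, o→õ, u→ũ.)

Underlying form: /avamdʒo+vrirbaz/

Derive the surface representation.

[avãmdʒo+vrirbaz]

/a/ before nasal /m/ → [ã]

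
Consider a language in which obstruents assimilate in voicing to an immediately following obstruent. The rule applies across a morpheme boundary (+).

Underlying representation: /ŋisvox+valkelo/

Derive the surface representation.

/s/ before /v/ (voiced) → [z]
/x/ before /v/ (voiced) → [ɣ]

[ŋizvoɣ+valkelo]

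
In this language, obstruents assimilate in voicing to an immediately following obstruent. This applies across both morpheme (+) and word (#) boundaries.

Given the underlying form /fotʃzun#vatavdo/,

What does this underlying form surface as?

[fodʒzun#vatavdo]

/tʃ/ before /z/ (voiced) → [dʒ]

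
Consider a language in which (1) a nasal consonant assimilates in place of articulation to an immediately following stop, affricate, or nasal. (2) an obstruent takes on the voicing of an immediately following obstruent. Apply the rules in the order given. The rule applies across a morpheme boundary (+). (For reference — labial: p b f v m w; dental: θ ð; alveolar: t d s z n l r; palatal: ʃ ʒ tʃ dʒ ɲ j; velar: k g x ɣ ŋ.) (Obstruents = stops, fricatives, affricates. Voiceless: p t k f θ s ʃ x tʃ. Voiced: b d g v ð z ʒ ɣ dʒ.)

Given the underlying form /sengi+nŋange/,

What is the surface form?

[seŋgi+ŋŋaŋge]

Rule 1: /n/ before /g/ (velar) → [ŋ]
Rule 1: /n/ before /ŋ/ (velar) → [ŋ]
Rule 1: /n/ before /g/ (velar) → [ŋ]
After rule 1: seŋgi+ŋŋaŋge
Rule 2: no segment meets the rule's conditions; no change.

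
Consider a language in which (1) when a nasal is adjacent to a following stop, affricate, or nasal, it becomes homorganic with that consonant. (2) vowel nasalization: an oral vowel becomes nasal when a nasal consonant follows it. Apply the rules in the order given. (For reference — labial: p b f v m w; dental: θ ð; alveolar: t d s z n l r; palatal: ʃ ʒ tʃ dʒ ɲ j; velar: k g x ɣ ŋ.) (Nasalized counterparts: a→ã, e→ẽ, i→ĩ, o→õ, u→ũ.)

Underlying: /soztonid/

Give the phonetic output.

[soztõnid]

Rule 1: no segment meets the rule's conditions; no change.
After rule 1: soztonid
Rule 2: /o/ before nasal /n/ → [õ]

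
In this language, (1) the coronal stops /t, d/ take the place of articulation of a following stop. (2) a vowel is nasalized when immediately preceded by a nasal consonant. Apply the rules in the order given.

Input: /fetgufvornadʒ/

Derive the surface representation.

Rule 1: /t/ before /g/ (velar) → [k]
After rule 1: fekgufvornadʒ
Rule 2: /a/ after nasal /n/ → [ã]

[fekgufvornãdʒ]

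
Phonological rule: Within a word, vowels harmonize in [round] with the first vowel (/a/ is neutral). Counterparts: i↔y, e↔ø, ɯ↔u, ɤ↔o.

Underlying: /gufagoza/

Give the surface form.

[gufagoza]

no segment meets the rule's conditions; no change.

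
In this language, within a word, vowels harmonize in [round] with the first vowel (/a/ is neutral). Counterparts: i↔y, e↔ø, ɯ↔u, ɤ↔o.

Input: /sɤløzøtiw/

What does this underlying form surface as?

[sɤlezetiw]

/ø/ harmonizes with /ɤ/ ([-round]) → [e]
/ø/ harmonizes with /ɤ/ ([-round]) → [e]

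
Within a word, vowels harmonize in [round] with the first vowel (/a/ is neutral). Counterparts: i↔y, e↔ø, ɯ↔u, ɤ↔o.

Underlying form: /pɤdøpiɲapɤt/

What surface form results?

/ø/ harmonizes with /ɤ/ ([-round]) → [e]

[pɤdepiɲapɤt]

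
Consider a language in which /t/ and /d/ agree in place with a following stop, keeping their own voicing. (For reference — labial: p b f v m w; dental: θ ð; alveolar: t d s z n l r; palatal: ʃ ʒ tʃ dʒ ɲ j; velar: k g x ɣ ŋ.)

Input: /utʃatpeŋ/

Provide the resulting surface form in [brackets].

[utʃappeŋ]

/t/ before /p/ (labial) → [p]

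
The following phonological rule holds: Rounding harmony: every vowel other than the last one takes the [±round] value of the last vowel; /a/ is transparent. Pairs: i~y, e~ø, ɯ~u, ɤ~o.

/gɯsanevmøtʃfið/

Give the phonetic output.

[gɯsanevmetʃfið]

/ø/ harmonizes with /i/ ([-round]) → [e]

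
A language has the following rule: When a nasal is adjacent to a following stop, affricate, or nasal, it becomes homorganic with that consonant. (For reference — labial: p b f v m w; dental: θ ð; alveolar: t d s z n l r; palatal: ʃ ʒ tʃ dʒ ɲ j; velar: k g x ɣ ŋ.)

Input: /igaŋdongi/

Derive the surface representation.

/ŋ/ before /d/ (alveolar) → [n]
/n/ before /g/ (velar) → [ŋ]

[igandoŋgi]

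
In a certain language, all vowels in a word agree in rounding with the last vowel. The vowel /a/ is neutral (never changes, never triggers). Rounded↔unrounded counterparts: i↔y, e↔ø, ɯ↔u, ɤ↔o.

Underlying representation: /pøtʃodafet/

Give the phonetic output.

[petʃɤdafet]

/ø/ harmonizes with /e/ ([-round]) → [e]
/o/ harmonizes with /e/ ([-round]) → [ɤ]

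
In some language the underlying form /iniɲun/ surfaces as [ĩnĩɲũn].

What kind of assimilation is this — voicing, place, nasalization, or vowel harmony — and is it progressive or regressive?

/i/→[ĩ] /i/→[ĩ] /u/→[ũ].
Each target copies a feature from the following segment, so the direction is regressive.

nasalization, regressive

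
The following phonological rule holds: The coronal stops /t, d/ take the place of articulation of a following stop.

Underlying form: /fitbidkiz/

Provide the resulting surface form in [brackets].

[fipbigkiz]

/t/ before /b/ (labial) → [p]
/d/ before /k/ (velar) → [g]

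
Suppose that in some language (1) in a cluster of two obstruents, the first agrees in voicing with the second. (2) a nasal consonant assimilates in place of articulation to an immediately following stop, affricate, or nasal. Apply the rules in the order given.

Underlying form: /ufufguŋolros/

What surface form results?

[ufuvguŋolros]

Rule 1: /f/ before /g/ (voiced) → [v]
After rule 1: ufuvguŋolros
Rule 2: no segment meets the rule's conditions; no change.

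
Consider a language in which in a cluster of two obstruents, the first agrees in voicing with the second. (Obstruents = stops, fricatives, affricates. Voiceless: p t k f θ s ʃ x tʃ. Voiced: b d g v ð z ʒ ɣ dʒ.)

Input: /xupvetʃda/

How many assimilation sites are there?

2

/p/ before /v/ (voiced) → [b]
/tʃ/ before /d/ (voiced) → [dʒ]
2 segments change.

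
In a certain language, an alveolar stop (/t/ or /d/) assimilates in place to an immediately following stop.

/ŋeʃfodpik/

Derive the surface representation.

/d/ before /p/ (labial) → [b]

[ŋeʃfobpik]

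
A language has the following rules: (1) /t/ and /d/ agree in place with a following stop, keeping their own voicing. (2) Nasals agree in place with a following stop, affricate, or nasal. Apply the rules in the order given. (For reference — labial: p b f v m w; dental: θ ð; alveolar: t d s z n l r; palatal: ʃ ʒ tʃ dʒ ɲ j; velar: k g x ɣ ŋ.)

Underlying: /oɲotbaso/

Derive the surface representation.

[oɲopbaso]

Rule 1: /t/ before /b/ (labial) → [p]
After rule 1: oɲopbaso
Rule 2: no segment meets the rule's conditions; no change.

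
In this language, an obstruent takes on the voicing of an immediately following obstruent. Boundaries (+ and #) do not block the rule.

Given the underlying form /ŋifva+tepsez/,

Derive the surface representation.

[ŋivva+tepsez]

/f/ before /v/ (voiced) → [v]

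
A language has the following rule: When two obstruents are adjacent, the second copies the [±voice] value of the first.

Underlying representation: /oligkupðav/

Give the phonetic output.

[oliggupθav]

/k/ after /g/ (voiced) → [g]
/ð/ after /p/ (voiceless) → [θ]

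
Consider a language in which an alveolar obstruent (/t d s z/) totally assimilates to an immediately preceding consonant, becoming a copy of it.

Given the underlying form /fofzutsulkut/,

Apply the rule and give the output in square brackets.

[foffuttulkut]

/z/ after /f/ → [f] (total assimilation)
/s/ after /t/ → [t] (total assimilation)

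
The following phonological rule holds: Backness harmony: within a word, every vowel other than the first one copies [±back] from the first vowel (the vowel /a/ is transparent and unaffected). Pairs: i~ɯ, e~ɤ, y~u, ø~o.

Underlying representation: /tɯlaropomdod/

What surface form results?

no segment meets the rule's conditions; no change.

[tɯlaropomdod]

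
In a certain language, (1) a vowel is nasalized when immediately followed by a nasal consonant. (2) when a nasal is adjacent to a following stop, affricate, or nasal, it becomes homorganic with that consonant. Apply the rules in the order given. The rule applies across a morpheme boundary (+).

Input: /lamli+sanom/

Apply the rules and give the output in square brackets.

Rule 1: /a/ before nasal /m/ → [ã]
Rule 1: /a/ before nasal /n/ → [ã]
Rule 1: /o/ before nasal /m/ → [õ]
After rule 1: lãmli+sãnõm
Rule 2: no segment meets the rule's conditions; no change.

[lãmli+sãnõm]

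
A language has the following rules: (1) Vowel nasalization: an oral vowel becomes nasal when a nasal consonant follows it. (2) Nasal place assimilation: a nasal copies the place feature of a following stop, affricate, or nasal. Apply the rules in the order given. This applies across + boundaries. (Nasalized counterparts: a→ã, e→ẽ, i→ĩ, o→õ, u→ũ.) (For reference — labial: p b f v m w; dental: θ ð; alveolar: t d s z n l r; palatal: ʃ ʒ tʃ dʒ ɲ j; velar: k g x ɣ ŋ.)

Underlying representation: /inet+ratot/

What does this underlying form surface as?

[ĩnet+ratot]

Rule 1: /i/ before nasal /n/ → [ĩ]
After rule 1: ĩnet+ratot
Rule 2: no segment meets the rule's conditions; no change.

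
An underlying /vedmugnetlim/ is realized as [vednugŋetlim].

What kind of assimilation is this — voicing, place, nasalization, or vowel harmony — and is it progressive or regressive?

/m/→[n] /n/→[ŋ].
Each target copies a feature from the preceding segment, so the direction is progressive.

place assimilation, progressive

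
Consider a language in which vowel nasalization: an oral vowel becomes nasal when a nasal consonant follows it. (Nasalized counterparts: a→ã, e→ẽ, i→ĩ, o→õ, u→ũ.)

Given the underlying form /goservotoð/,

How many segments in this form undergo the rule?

No segment meets the rule's conditions.

0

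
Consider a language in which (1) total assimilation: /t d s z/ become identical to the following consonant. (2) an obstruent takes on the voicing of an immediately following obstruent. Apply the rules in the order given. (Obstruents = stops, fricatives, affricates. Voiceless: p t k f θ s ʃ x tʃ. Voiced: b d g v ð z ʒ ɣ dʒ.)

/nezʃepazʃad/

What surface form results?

Rule 1: /z/ before /ʃ/ → [ʃ] (total assimilation)
Rule 1: /z/ before /ʃ/ → [ʃ] (total assimilation)
After rule 1: neʃʃepaʃʃad
Rule 2: no segment meets the rule's conditions; no change.

[neʃʃepaʃʃad]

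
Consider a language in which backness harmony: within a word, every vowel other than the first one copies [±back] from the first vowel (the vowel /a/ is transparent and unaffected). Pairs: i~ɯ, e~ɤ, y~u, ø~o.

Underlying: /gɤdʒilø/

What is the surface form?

/i/ harmonizes with /ɤ/ ([+back]) → [ɯ]
/ø/ harmonizes with /ɤ/ ([+back]) → [o]

[gɤdʒɯlo]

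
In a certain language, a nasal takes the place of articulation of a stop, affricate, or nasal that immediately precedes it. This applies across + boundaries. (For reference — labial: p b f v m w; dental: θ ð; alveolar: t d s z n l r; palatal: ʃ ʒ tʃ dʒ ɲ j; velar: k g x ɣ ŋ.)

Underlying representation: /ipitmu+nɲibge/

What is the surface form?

[ipitnu+nnibge]

/m/ after /t/ (alveolar) → [n]
/ɲ/ after /n/ (alveolar) → [n]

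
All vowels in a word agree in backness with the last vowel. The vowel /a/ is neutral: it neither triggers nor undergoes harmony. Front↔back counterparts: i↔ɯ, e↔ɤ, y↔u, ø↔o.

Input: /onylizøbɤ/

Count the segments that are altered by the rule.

/y/ harmonizes with /ɤ/ ([+back]) → [u]
/i/ harmonizes with /ɤ/ ([+back]) → [ɯ]
/ø/ harmonizes with /ɤ/ ([+back]) → [o]
3 segments change.

3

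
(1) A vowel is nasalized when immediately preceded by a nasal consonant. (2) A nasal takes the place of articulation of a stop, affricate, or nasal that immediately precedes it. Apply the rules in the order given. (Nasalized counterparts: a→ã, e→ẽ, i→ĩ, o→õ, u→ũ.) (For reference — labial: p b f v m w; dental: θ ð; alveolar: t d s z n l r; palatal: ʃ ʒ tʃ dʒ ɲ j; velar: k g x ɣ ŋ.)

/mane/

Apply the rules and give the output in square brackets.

Rule 1: /a/ after nasal /m/ → [ã]
Rule 1: /e/ after nasal /n/ → [ẽ]
After rule 1: mãnẽ
Rule 2: no segment meets the rule's conditions; no change.

[mãnẽ]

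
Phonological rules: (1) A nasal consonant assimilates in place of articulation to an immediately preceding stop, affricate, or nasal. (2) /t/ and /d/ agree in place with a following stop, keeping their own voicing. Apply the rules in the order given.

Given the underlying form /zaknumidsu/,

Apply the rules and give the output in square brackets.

[zakŋumidsu]

Rule 1: /n/ after /k/ (velar) → [ŋ]
After rule 1: zakŋumidsu
Rule 2: no segment meets the rule's conditions; no change.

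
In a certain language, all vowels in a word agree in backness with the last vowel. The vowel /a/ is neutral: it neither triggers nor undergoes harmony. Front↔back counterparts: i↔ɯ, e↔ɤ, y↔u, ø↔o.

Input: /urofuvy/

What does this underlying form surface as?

/u/ harmonizes with /y/ ([-back]) → [y]
/o/ harmonizes with /y/ ([-back]) → [ø]
/u/ harmonizes with /y/ ([-back]) → [y]

[yrøfyvy]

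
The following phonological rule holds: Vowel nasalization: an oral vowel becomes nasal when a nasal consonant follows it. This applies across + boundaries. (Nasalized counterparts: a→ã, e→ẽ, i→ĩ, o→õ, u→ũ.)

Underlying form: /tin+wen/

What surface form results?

[tĩn+wẽn]

/i/ before nasal /n/ → [ĩ]
/e/ before nasal /n/ → [ẽ]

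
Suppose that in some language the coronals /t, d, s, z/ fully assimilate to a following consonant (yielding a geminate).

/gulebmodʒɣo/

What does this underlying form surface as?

no segment meets the rule's conditions; no change.

[gulebmodʒɣo]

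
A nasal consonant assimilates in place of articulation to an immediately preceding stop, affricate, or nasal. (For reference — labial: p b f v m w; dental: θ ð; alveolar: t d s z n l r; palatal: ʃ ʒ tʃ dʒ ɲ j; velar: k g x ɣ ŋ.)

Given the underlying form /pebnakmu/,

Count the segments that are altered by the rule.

/n/ after /b/ (labial) → [m]
/m/ after /k/ (velar) → [ŋ]
2 segments change.

2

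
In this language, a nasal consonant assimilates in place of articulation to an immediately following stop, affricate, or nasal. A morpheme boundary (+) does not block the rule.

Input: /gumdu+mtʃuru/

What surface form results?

/m/ before /d/ (alveolar) → [n]
/m/ before /tʃ/ (palatal) → [ɲ]

[gundu+ɲtʃuru]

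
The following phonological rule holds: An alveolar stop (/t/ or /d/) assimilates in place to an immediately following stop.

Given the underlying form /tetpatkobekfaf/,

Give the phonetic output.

/t/ before /p/ (labial) → [p]
/t/ before /k/ (velar) → [k]

[teppakkobekfaf]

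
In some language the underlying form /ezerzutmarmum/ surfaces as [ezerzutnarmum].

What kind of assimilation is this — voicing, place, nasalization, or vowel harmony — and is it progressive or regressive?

/m/→[n].
Each target copies a feature from the preceding segment, so the direction is progressive.

place assimilation, progressive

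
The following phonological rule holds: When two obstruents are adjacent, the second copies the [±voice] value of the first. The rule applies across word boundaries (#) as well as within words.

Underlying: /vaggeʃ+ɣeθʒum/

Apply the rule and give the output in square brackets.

/ɣ/ after /ʃ/ (voiceless) → [x]
/ʒ/ after /θ/ (voiceless) → [ʃ]

[vaggeʃ+xeθʃum]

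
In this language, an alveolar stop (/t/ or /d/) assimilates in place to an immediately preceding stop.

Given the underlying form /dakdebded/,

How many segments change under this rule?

/d/ after /k/ (velar) → [g]
/d/ after /b/ (labial) → [b]
2 segments change.

2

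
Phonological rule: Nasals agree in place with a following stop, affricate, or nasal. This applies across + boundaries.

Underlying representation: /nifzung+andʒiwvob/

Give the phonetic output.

[nifzuŋg+aɲdʒiwvob]

/n/ before /g/ (velar) → [ŋ]
/n/ before /dʒ/ (palatal) → [ɲ]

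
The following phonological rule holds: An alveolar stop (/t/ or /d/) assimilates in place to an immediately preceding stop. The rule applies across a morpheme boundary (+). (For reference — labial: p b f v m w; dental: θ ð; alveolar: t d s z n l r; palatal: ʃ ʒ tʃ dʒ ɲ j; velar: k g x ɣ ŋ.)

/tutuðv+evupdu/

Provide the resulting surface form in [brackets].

[tutuðv+evupbu]

/d/ after /p/ (labial) → [b]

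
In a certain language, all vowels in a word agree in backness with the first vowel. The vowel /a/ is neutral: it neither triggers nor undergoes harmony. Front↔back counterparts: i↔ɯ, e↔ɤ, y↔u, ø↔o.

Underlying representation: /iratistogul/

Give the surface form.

[iratistøgyl]

/o/ harmonizes with /i/ ([-back]) → [ø]
/u/ harmonizes with /i/ ([-back]) → [y]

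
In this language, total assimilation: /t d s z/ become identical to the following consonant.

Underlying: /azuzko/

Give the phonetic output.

[azukko]

/z/ before /k/ → [k] (total assimilation)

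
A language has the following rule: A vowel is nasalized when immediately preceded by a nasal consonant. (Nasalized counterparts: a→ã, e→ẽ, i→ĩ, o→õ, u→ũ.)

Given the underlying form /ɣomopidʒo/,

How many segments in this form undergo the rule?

1

/o/ after nasal /m/ → [õ]
1 segment changes.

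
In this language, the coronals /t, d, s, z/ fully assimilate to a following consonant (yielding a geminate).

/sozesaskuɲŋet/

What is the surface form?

[sozesakkuɲŋet]

/s/ before /k/ → [k] (total assimilation)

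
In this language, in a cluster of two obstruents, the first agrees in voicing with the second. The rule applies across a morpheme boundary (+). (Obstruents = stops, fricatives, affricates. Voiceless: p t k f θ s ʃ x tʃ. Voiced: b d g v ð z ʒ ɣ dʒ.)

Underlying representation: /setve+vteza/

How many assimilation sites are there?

2

/t/ before /v/ (voiced) → [d]
/v/ before /t/ (voiceless) → [f]
2 segments change.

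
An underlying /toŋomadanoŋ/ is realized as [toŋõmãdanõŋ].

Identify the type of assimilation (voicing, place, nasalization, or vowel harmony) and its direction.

/o/→[õ] /a/→[ã] /o/→[õ].
Each target copies a feature from the preceding segment, so the direction is progressive.

nasalization, progressive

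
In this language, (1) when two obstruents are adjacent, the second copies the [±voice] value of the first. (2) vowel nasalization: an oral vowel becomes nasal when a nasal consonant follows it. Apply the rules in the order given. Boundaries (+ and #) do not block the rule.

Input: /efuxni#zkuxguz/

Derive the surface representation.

Rule 1: /k/ after /z/ (voiced) → [g]
Rule 1: /g/ after /x/ (voiceless) → [k]
After rule 1: efuxni#zguxkuz
Rule 2: no segment meets the rule's conditions; no change.

[efuxni#zguxkuz]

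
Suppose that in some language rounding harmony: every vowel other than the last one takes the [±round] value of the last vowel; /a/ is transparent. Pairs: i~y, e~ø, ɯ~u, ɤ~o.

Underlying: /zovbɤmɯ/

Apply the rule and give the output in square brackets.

/o/ harmonizes with /ɯ/ ([-round]) → [ɤ]

[zɤvbɤmɯ]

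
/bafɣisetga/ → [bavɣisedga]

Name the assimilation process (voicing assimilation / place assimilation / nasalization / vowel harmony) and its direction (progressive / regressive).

/f/→[v] /t/→[d].
Each target copies a feature from the following segment, so the direction is regressive.

voicing assimilation, regressive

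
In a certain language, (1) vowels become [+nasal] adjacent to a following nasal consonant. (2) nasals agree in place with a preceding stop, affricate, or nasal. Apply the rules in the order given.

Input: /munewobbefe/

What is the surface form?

Rule 1: /u/ before nasal /n/ → [ũ]
After rule 1: mũnewobbefe
Rule 2: no segment meets the rule's conditions; no change.

[mũnewobbefe]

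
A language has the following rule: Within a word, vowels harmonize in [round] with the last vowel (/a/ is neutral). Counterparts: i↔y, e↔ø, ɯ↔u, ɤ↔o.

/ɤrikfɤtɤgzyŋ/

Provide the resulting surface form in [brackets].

[orykfotogzyŋ]

/ɤ/ harmonizes with /y/ ([+round]) → [o]
/i/ harmonizes with /y/ ([+round]) → [y]
/ɤ/ harmonizes with /y/ ([+round]) → [o]
/ɤ/ harmonizes with /y/ ([+round]) → [o]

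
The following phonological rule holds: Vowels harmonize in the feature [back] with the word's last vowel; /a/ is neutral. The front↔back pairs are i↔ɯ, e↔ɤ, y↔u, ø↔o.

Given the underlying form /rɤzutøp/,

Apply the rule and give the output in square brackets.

/ɤ/ harmonizes with /ø/ ([-back]) → [e]
/u/ harmonizes with /ø/ ([-back]) → [y]

[rezytøp]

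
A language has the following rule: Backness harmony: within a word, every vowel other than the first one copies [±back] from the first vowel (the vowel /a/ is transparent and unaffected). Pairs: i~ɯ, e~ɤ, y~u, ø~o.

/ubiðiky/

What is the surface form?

/i/ harmonizes with /u/ ([+back]) → [ɯ]
/i/ harmonizes with /u/ ([+back]) → [ɯ]
/y/ harmonizes with /u/ ([+back]) → [u]

[ubɯðɯku]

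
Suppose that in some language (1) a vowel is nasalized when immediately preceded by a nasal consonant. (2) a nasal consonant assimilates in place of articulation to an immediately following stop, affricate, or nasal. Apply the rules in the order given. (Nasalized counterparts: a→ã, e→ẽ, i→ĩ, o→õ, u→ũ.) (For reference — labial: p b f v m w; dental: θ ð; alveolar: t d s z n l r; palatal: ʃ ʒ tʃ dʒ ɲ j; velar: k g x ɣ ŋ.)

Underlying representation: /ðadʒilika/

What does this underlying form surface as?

Rule 1: no segment meets the rule's conditions; no change.
After rule 1: ðadʒilika
Rule 2: no segment meets the rule's conditions; no change.

[ðadʒilika]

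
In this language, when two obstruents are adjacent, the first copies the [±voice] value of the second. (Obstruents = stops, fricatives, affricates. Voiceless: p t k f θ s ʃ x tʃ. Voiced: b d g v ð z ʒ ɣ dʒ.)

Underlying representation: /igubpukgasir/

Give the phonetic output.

/b/ before /p/ (voiceless) → [p]
/k/ before /g/ (voiced) → [g]

[iguppuggasir]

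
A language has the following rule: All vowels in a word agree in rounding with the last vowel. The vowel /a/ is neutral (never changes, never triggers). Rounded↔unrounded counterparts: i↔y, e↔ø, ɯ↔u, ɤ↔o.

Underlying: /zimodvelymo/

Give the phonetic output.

[zymodvølymo]

/i/ harmonizes with /o/ ([+round]) → [y]
/e/ harmonizes with /o/ ([+round]) → [ø]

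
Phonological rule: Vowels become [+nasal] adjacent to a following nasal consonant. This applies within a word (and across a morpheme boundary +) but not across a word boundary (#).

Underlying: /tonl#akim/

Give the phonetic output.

[tõnl#akĩm]

/o/ before nasal /n/ → [õ]
/i/ before nasal /m/ → [ĩ]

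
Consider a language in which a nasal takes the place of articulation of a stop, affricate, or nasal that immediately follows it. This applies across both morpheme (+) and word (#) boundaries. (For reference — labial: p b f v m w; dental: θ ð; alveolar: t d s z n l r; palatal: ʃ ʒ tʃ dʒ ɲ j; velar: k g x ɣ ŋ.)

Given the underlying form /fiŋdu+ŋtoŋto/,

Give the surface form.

[findu+ntonto]

/ŋ/ before /d/ (alveolar) → [n]
/ŋ/ before /t/ (alveolar) → [n]
/ŋ/ before /t/ (alveolar) → [n]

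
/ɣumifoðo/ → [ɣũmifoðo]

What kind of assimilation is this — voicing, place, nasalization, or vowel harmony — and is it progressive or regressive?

/u/→[ũ].
Each target copies a feature from the following segment, so the direction is regressive.

nasalization, regressive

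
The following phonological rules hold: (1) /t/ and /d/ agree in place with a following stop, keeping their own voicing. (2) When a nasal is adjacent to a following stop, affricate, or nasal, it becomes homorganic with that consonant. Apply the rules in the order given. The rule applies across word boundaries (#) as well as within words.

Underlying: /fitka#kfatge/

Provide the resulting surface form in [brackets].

Rule 1: /t/ before /k/ (velar) → [k]
Rule 1: /t/ before /g/ (velar) → [k]
After rule 1: fikka#kfakge
Rule 2: no segment meets the rule's conditions; no change.

[fikka#kfakge]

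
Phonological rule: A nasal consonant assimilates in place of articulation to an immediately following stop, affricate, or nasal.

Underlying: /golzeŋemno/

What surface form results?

/m/ before /n/ (alveolar) → [n]

[golzeŋenno]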